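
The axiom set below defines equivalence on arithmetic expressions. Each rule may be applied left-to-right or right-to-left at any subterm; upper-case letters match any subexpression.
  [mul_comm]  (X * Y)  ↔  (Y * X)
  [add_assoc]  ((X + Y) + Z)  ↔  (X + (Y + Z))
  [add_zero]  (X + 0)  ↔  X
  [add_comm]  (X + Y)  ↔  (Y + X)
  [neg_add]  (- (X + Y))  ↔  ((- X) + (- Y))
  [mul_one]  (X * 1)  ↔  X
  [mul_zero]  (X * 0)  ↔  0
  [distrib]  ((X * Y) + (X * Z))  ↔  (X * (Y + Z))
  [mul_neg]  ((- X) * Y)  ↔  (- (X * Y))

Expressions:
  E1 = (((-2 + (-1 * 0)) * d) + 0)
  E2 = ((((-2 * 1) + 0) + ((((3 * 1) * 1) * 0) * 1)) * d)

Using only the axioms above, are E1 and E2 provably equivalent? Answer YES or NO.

(1) (-1 * 0)  =[mul_zero →]=  0    ⊢ (((-2 + 0) * d) + 0)
(2) (-2 + 0)  =[add_zero →]=  -2    ⊢ ((-2 * d) + 0)
(3) ((-2 * d) + 0)  =[add_zero →]=  (-2 * d)
(4) -2  =[mul_one ←]=  (-2 * 1)    ⊢ ((-2 * 1) * d)
(5) (-2 * 1)  =[add_zero ←]=  ((-2 * 1) + 0)    ⊢ (((-2 * 1) + 0) * d)
(6) ((-2 * 1) + 0)  =[add_zero ←]=  (((-2 * 1) + 0) + 0)    ⊢ ((((-2 * 1) + 0) + 0) * d)
(7) 0  =[mul_zero ←]=  (3 * 0)    ⊢ ((((-2 * 1) + 0) + (3 * 0)) * d)
(8) 3  =[mul_one ←]=  (3 * 1)    ⊢ ((((-2 * 1) + 0) + ((3 * 1) * 0)) * d)
(9) ((3 * 1) * 0)  =[mul_one ←]=  (((3 * 1) * 0) * 1)    ⊢ ((((-2 * 1) + 0) + (((3 * 1) * 0) * 1)) * d)
(10) 3  =[mul_one ←]=  (3 * 1)    ⊢ E2

YES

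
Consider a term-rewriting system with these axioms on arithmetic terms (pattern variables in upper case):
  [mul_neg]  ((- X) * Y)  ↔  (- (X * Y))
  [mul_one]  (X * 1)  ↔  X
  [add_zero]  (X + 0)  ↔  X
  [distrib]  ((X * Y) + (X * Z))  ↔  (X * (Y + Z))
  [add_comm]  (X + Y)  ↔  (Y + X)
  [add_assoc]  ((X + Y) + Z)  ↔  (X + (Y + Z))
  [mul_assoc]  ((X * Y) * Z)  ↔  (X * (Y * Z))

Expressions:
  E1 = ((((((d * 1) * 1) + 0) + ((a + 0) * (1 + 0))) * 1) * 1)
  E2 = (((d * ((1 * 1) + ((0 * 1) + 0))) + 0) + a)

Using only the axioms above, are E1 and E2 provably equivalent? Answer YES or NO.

(1) ((((((d * 1) * 1) + 0) + ((a + 0) * (1 + 0))) * 1) * 1)  =[mul_one →]=  (((((d * 1) * 1) + 0) + ((a + 0) * (1 + 0))) * 1)
(2) (((((d * 1) * 1) + 0) + ((a + 0) * (1 + 0))) * 1)  =[mul_one →]=  ((((d * 1) * 1) + 0) + ((a + 0) * (1 + 0)))
(3) (a + 0)  =[add_zero →]=  a    ⊢ ((((d * 1) * 1) + 0) + (a * (1 + 0)))
(4) ((d * 1) * 1)  =[mul_one →]=  (d * 1)    ⊢ (((d * 1) + 0) + (a * (1 + 0)))
(5) (d * 1)  =[mul_one →]=  d    ⊢ ((d + 0) + (a * (1 + 0)))
(6) (1 + 0)  =[add_zero →]=  1    ⊢ ((d + 0) + (a * 1))
(7) (a * 1)  =[mul_one →]=  a    ⊢ ((d + 0) + a)
(8) (d + 0)  =[add_zero →]=  d    ⊢ (d + a)
(9) d  =[mul_one ←]=  (d * 1)    ⊢ ((d * 1) + a)
(10) (d * 1)  =[add_zero ←]=  ((d * 1) + 0)    ⊢ (((d * 1) + 0) + a)
(11) 1  =[add_zero ←]=  (1 + 0)    ⊢ (((d * (1 + 0)) + 0) + a)
(12) 1  =[mul_one ←]=  (1 * 1)    ⊢ (((d * ((1 * 1) + 0)) + 0) + a)
(13) 0  =[add_zero ←]=  (0 + 0)    ⊢ (((d * ((1 * 1) + (0 + 0))) + 0) + a)
(14) 0  =[mul_one ←]=  (0 * 1)    ⊢ E2

YES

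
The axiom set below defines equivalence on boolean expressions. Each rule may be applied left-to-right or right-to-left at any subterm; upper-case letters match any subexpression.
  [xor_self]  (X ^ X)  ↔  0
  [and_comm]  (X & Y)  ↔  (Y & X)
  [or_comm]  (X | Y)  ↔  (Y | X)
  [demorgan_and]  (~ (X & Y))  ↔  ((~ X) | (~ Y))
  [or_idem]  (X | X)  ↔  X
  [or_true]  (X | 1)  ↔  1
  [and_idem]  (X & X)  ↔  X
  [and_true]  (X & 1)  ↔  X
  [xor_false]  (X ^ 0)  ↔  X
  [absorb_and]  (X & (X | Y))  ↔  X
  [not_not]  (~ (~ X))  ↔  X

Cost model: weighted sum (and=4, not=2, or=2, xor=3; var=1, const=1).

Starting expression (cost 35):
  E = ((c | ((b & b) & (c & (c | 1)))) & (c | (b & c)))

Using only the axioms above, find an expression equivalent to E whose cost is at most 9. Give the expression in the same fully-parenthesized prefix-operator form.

1. [absorb_and →] (c & (c | 1))  →  c;  E = ((c | ((b & b) & c)) & (c | (b & c)))
2. [and_idem →] (b & b)  →  b;  E = ((c | (b & c)) & (c | (b & c)))
3. [and_idem →] ((c | (b & c)) & (c | (b & c)))  →  (c | (b & c));  cost 9 ≤ 9, done

(c | (b & c))   [cost 9]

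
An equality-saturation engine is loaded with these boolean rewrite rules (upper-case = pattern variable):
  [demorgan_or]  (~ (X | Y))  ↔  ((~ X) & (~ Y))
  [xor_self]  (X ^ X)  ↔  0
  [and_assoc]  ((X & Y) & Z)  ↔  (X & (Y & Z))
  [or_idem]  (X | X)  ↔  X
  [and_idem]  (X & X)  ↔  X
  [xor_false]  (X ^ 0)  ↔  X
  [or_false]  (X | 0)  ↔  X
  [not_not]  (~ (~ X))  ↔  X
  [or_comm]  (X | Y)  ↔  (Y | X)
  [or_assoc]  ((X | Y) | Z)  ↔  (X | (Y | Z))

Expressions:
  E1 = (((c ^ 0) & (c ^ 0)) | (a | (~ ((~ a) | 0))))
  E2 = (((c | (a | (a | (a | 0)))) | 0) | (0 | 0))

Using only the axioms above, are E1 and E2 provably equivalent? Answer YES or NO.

(1) ((~ a) | 0)  =[or_false →]=  (~ a)    ⊢ (((c ^ 0) & (c ^ 0)) | (a | (~ (~ a))))
(2) ((c ^ 0) & (c ^ 0))  =[and_idem →]=  (c ^ 0)    ⊢ ((c ^ 0) | (a | (~ (~ a))))
(3) (~ (~ a))  =[not_not →]=  a    ⊢ ((c ^ 0) | (a | a))
(4) (a | a)  =[or_idem →]=  a    ⊢ ((c ^ 0) | a)
(5) (c ^ 0)  =[xor_false →]=  c    ⊢ (c | a)
(6) (c | a)  =[or_false ←]=  ((c | a) | 0)
(7) (c | a)  =[or_false ←]=  ((c | a) | 0)    ⊢ (((c | a) | 0) | 0)
(8) 0  =[or_idem ←]=  (0 | 0)    ⊢ (((c | a) | 0) | (0 | 0))
(9) a  =[or_idem ←]=  (a | a)    ⊢ (((c | (a | a)) | 0) | (0 | 0))
(10) a  =[or_idem ←]=  (a | a)    ⊢ (((c | (a | (a | a))) | 0) | (0 | 0))
(11) a  =[or_false ←]=  (a | 0)    ⊢ E2

YES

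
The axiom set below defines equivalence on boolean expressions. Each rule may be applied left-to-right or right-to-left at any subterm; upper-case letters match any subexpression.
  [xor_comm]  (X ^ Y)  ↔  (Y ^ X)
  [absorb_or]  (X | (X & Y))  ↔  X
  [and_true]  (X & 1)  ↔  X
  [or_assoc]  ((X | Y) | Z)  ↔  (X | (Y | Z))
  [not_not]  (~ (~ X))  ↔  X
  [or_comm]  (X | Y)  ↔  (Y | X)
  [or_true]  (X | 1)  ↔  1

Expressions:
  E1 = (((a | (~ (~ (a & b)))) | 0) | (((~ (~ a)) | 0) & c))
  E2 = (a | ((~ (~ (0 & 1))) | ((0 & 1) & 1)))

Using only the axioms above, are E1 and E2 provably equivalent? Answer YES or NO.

YES

(1) (~ (~ (a & b)))  =[not_not →]=  (a & b)    ⊢ (((a | (a & b)) | 0) | (((~ (~ a)) | 0) & c))
(2) (a | (a & b))  =[absorb_or →]=  a    ⊢ ((a | 0) | (((~ (~ a)) | 0) & c))
(3) (~ (~ a))  =[not_not →]=  a    ⊢ ((a | 0) | ((a | 0) & c))
(4) ((a | 0) | ((a | 0) & c))  =[absorb_or →]=  (a | 0)
(5) 0  =[absorb_or ←]=  (0 | (0 & 1))    ⊢ (a | (0 | (0 & 1)))
(6) 0  =[and_true ←]=  (0 & 1)    ⊢ (a | ((0 & 1) | (0 & 1)))
(7) 0  =[and_true ←]=  (0 & 1)    ⊢ (a | ((0 & 1) | ((0 & 1) & 1)))
(8) (0 & 1)  =[not_not ←]=  (~ (~ (0 & 1)))    ⊢ E2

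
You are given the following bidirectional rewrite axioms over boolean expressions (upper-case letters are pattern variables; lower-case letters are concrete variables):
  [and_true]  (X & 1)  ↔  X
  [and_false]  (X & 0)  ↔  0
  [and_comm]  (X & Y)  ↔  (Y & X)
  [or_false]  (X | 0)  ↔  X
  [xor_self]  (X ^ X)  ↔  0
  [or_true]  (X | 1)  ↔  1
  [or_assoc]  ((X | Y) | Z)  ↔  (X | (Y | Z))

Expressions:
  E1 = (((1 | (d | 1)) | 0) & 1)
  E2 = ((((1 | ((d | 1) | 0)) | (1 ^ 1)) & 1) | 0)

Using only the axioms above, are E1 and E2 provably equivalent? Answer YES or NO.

YES

step 1: or_false (→) rewrites ((1 | (d | 1)) | 0) into (1 | (d | 1)), now ((1 | (d | 1)) & 1)
step 2: or_true (→) rewrites (d | 1) into 1, now ((1 | 1) & 1)
step 3: and_true (→) rewrites ((1 | 1) & 1) into (1 | 1)
step 4: or_false (←) rewrites (1 | 1) into ((1 | 1) | 0)
step 5: or_false (←) rewrites ((1 | 1) | 0) into (((1 | 1) | 0) | 0)
step 6: or_false (←) rewrites 1 into (1 | 0), now (((1 | (1 | 0)) | 0) | 0)
step 7: xor_self (←) rewrites 0 into (1 ^ 1), now (((1 | (1 | 0)) | (1 ^ 1)) | 0)
step 8: or_true (←) rewrites 1 into (d | 1), now (((1 | ((d | 1) | 0)) | (1 ^ 1)) | 0)
step 9: and_true (←) rewrites ((1 | ((d | 1) | 0)) | (1 ^ 1)) into (((1 | ((d | 1) | 0)) | (1 ^ 1)) & 1), which is E2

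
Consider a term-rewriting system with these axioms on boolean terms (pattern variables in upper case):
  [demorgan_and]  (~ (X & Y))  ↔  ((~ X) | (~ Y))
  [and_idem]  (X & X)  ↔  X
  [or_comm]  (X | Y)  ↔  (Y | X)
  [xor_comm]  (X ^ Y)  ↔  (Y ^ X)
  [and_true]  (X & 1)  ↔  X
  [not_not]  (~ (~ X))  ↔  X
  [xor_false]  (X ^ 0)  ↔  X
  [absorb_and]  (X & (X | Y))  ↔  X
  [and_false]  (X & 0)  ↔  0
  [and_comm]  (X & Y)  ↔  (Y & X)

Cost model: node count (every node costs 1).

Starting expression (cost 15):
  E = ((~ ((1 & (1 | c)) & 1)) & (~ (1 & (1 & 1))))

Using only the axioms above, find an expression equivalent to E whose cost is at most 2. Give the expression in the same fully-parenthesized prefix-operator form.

1. [absorb_and →] (1 & (1 | c))  →  1;  E = ((~ (1 & 1)) & (~ (1 & (1 & 1))))
2. [and_true →] (1 & 1)  →  1;  E = ((~ (1 & 1)) & (~ (1 & 1)))
3. [and_idem →] ((~ (1 & 1)) & (~ (1 & 1)))  →  (~ (1 & 1))
4. [and_true →] (1 & 1)  →  1;  cost 2 ≤ 2, done

(~ 1)   [cost 2]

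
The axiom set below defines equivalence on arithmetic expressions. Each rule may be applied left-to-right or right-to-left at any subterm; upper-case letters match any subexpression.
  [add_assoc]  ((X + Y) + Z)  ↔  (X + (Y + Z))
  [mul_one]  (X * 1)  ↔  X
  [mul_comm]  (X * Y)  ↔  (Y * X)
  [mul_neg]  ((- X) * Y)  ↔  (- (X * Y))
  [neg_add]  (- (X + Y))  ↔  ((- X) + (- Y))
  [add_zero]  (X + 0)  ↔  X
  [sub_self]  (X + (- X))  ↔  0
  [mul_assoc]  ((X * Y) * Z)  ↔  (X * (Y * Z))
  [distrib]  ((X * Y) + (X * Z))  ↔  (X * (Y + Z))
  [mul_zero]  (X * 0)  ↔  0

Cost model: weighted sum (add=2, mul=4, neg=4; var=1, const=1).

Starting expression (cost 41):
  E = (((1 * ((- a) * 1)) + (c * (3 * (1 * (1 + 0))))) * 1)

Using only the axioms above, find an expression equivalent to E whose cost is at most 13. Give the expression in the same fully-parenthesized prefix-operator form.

(1) (1 + 0)  =[add_zero →]=  1    ⊢ (((1 * ((- a) * 1)) + (c * (3 * (1 * 1)))) * 1)
(2) (((1 * ((- a) * 1)) + (c * (3 * (1 * 1)))) * 1)  =[mul_one →]=  ((1 * ((- a) * 1)) + (c * (3 * (1 * 1))))
(3) ((- a) * 1)  =[mul_neg →]=  (- (a * 1))    ⊢ ((1 * (- (a * 1))) + (c * (3 * (1 * 1))))
(4) (1 * 1)  =[mul_one →]=  1    ⊢ ((1 * (- (a * 1))) + (c * (3 * 1)))
(5) (1 * (- (a * 1)))  =[mul_comm →]=  ((- (a * 1)) * 1)    ⊢ (((- (a * 1)) * 1) + (c * (3 * 1)))
(6) (3 * 1)  =[mul_one →]=  3    ⊢ (((- (a * 1)) * 1) + (c * 3))
(7) ((- (a * 1)) * 1)  =[mul_one →]=  (- (a * 1))    ⊢ ((- (a * 1)) + (c * 3))
(8) (a * 1)  =[mul_one →]=  a    ⊢ cost 13, within 13

((- a) + (c * 3))   [cost 13]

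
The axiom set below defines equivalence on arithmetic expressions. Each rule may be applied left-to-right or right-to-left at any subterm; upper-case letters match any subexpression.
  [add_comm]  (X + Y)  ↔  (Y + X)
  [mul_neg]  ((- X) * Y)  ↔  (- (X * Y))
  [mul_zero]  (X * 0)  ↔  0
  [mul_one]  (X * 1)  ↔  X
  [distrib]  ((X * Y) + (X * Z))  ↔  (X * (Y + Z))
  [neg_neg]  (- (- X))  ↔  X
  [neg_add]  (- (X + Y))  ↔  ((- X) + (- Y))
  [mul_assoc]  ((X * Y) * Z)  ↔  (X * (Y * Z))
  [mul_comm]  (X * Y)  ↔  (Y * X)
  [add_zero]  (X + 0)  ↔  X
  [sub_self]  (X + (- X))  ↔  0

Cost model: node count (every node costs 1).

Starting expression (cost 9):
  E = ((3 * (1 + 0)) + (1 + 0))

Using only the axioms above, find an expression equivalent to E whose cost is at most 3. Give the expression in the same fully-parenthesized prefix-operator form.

(3 + 1)   [cost 3]

(1) (1 + 0)  =[add_zero →]=  1    ⊢ ((3 * 1) + (1 + 0))
(2) (1 + 0)  =[add_zero →]=  1    ⊢ ((3 * 1) + 1)
(3) (3 * 1)  =[mul_one →]=  3    ⊢ cost 3, within 3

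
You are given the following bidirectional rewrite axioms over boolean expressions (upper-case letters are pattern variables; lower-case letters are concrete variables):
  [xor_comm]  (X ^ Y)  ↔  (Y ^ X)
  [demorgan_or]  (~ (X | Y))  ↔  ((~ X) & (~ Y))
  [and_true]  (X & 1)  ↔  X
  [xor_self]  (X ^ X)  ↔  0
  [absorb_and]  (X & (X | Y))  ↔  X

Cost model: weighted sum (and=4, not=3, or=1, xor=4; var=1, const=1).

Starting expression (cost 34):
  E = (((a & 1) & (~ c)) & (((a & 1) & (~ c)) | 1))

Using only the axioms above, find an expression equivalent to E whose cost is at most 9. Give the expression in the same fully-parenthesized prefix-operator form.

1. [and_true →] (a & 1)  →  a;  E = ((a & (~ c)) & (((a & 1) & (~ c)) | 1))
2. [and_true →] (a & 1)  →  a;  E = ((a & (~ c)) & ((a & (~ c)) | 1))
3. [absorb_and →] ((a & (~ c)) & ((a & (~ c)) | 1))  →  (a & (~ c));  cost 9 ≤ 9, done

(a & (~ c))   [cost 9]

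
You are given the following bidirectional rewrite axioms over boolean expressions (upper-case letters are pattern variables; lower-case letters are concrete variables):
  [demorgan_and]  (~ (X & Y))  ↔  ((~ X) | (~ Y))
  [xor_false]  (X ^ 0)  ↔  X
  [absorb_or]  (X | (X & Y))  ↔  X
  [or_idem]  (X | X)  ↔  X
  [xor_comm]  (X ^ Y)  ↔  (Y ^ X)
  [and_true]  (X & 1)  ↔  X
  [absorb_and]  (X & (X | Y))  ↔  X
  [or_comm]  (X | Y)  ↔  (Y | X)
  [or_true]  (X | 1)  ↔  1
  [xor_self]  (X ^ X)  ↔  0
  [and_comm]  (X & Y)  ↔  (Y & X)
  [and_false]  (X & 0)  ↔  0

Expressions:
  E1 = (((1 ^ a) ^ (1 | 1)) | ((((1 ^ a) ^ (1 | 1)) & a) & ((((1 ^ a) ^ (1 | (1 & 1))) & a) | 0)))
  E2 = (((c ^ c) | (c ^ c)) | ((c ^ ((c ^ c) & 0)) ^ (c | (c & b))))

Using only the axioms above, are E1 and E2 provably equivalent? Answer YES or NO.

Every axiom is a valid identity, so a rewrite proof would force E1 and E2 to agree under every assignment.
At a=1, b=0, c=0: E1 = 1 but E2 = 0; they differ, so no derivation exists.

NO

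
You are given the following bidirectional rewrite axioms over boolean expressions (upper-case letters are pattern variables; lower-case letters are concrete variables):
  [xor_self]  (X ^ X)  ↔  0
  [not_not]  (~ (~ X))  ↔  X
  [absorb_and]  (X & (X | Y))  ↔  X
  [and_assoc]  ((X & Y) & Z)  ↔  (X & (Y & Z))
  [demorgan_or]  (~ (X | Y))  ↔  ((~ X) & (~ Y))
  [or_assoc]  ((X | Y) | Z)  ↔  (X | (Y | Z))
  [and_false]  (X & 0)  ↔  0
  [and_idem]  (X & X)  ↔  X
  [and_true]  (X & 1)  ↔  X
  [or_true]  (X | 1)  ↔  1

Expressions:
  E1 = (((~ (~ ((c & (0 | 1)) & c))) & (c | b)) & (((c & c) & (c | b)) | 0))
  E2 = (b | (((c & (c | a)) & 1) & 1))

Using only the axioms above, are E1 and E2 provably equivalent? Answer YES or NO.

Every axiom is a valid identity, so a rewrite proof would force E1 and E2 to agree under every assignment.
At a=0, b=1, c=0: E1 = 0 but E2 = 1; they differ, so no derivation exists.

NO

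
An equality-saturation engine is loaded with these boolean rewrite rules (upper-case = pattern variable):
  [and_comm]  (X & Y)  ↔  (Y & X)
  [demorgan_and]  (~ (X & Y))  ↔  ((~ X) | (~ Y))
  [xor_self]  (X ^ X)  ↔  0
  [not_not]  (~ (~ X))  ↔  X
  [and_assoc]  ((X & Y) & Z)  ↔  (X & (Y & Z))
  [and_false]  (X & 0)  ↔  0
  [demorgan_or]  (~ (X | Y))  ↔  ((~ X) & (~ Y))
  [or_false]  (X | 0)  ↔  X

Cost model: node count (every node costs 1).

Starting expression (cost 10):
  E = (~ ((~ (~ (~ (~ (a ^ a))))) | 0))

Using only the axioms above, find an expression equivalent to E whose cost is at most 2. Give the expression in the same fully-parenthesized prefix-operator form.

(~ 0)   [cost 2]

1. [not_not →] (~ (~ (~ (a ^ a))))  →  (~ (a ^ a));  E = (~ ((~ (~ (a ^ a))) | 0))
2. [not_not →] (~ (~ (a ^ a)))  →  (a ^ a);  E = (~ ((a ^ a) | 0))
3. [or_false →] ((a ^ a) | 0)  →  (a ^ a);  E = (~ (a ^ a))
4. [xor_self →] (a ^ a)  →  0;  cost 2 ≤ 2, done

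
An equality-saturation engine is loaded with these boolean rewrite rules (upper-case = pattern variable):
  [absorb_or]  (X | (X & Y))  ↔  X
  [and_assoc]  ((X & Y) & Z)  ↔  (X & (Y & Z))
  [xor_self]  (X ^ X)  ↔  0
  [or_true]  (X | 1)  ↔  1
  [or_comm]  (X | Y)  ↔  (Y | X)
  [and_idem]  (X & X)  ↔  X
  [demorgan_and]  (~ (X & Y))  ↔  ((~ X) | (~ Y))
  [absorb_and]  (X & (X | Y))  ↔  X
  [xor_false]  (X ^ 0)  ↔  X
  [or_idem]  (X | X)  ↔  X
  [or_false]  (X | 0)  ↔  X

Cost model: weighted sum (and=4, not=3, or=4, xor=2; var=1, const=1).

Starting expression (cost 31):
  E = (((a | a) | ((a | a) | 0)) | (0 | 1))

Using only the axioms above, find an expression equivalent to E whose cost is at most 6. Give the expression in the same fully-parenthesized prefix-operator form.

(a | 1)   [cost 6]

step 1: or_false (→) rewrites ((a | a) | 0) into (a | a), now (((a | a) | (a | a)) | (0 | 1))
step 2: or_idem (→) rewrites ((a | a) | (a | a)) into (a | a), now ((a | a) | (0 | 1))
step 3: or_true (→) rewrites (0 | 1) into 1, now ((a | a) | 1)
step 4: or_idem (→) rewrites (a | a) into a, reaching cost 6 (bound 6)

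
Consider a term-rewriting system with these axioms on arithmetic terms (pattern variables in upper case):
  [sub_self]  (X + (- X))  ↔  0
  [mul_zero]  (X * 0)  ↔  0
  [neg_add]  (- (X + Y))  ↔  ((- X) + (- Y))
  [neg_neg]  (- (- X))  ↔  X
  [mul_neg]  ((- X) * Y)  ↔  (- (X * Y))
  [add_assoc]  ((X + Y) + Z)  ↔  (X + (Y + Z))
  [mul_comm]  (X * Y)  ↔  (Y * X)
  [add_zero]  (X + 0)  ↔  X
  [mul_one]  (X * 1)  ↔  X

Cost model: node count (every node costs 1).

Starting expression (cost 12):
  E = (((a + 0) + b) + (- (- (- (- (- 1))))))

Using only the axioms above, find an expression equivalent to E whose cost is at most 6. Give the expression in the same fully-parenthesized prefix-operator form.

1. [neg_neg →] (- (- 1))  →  1;  E = (((a + 0) + b) + (- (- (- 1))))
2. [add_zero →] (a + 0)  →  a;  E = ((a + b) + (- (- (- 1))))
3. [neg_neg →] (- (- (- 1)))  →  (- 1);  cost 6 ≤ 6, done

((a + b) + (- 1))   [cost 6]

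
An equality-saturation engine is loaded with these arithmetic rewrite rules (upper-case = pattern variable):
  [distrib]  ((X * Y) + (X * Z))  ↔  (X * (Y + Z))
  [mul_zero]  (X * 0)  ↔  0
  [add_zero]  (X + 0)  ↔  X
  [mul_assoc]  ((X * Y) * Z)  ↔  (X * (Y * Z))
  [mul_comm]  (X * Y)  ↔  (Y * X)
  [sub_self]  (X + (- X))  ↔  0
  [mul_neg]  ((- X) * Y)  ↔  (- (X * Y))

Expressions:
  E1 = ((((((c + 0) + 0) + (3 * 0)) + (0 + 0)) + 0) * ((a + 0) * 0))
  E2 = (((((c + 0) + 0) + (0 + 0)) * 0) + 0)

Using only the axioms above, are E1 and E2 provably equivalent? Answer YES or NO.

step 1: add_zero (→) rewrites (((((c + 0) + 0) + (3 * 0)) + (0 + 0)) + 0) into ((((c + 0) + 0) + (3 * 0)) + (0 + 0)), now (((((c + 0) + 0) + (3 * 0)) + (0 + 0)) * ((a + 0) * 0))
step 2: add_zero (→) rewrites (c + 0) into c, now ((((c + 0) + (3 * 0)) + (0 + 0)) * ((a + 0) * 0))
step 3: mul_zero (→) rewrites (3 * 0) into 0, now ((((c + 0) + 0) + (0 + 0)) * ((a + 0) * 0))
step 4: add_zero (→) rewrites (0 + 0) into 0, now ((((c + 0) + 0) + 0) * ((a + 0) * 0))
step 5: add_zero (→) rewrites (c + 0) into c, now (((c + 0) + 0) * ((a + 0) * 0))
step 6: add_zero (→) rewrites (a + 0) into a, now (((c + 0) + 0) * (a * 0))
step 7: add_zero (→) rewrites ((c + 0) + 0) into (c + 0), now ((c + 0) * (a * 0))
step 8: add_zero (→) rewrites (c + 0) into c, now (c * (a * 0))
step 9: mul_zero (→) rewrites (a * 0) into 0, now (c * 0)
step 10: add_zero (←) rewrites c into (c + 0), now ((c + 0) * 0)
step 11: add_zero (←) rewrites c into (c + 0), now (((c + 0) + 0) * 0)
step 12: add_zero (←) rewrites (((c + 0) + 0) * 0) into ((((c + 0) + 0) * 0) + 0)
step 13: add_zero (←) rewrites 0 into (0 + 0), now ((((c + 0) + (0 + 0)) * 0) + 0)
step 14: add_zero (←) rewrites c into (c + 0), which is E2

YES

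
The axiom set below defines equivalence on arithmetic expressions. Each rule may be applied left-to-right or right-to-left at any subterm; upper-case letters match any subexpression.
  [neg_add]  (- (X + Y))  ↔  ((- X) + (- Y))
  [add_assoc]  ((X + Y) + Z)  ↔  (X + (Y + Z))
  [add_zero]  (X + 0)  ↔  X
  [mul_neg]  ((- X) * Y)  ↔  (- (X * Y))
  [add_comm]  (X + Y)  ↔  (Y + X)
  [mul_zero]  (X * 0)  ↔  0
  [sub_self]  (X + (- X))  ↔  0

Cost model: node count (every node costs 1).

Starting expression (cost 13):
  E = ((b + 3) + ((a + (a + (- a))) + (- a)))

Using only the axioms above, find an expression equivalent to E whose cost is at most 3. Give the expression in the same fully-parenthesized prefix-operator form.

(b + 3)   [cost 3]

(1) (a + (- a))  =[sub_self →]=  0    ⊢ ((b + 3) + ((a + 0) + (- a)))
(2) (a + 0)  =[add_zero →]=  a    ⊢ ((b + 3) + (a + (- a)))
(3) (a + (- a))  =[sub_self →]=  0    ⊢ ((b + 3) + 0)
(4) (b + 3)  =[add_comm →]=  (3 + b)    ⊢ ((3 + b) + 0)
(5) ((3 + b) + 0)  =[add_assoc →]=  (3 + (b + 0))
(6) (3 + (b + 0))  =[add_comm →]=  ((b + 0) + 3)
(7) ((b + 0) + 3)  =[add_assoc →]=  (b + (0 + 3))
(8) (0 + 3)  =[add_comm →]=  (3 + 0)    ⊢ (b + (3 + 0))
(9) (3 + 0)  =[add_zero →]=  3    ⊢ cost 3, within 3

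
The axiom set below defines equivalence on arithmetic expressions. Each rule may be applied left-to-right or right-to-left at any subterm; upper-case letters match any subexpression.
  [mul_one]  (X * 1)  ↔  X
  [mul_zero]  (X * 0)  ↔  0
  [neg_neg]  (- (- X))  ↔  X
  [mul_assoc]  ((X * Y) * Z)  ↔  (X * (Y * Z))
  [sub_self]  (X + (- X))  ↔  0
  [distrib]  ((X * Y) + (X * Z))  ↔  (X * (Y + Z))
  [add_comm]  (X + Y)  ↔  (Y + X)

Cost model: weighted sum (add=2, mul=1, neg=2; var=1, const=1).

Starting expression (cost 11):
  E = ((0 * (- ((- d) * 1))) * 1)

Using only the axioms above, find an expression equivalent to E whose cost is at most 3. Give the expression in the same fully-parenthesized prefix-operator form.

(0 * d)   [cost 3]

(1) ((- d) * 1)  =[mul_one →]=  (- d)    ⊢ ((0 * (- (- d))) * 1)
(2) (- (- d))  =[neg_neg →]=  d    ⊢ ((0 * d) * 1)
(3) ((0 * d) * 1)  =[mul_one →]=  (0 * d)    ⊢ cost 3, within 3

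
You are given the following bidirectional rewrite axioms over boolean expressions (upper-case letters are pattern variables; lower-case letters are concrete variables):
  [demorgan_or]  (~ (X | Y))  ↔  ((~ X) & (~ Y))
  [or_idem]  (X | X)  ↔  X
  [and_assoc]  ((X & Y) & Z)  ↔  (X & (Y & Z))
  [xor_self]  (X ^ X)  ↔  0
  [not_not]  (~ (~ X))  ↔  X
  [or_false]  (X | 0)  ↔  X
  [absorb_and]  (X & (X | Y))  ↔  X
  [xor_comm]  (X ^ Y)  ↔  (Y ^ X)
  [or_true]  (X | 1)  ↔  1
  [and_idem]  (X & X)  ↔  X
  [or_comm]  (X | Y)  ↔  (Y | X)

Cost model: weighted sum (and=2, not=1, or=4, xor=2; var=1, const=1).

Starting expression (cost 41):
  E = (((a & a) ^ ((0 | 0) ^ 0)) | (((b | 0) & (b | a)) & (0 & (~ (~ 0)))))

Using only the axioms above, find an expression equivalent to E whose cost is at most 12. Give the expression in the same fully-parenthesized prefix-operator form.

(1) (~ (~ 0))  =[not_not →]=  0    ⊢ (((a & a) ^ ((0 | 0) ^ 0)) | (((b | 0) & (b | a)) & (0 & 0)))
(2) (a & a)  =[and_idem →]=  a    ⊢ ((a ^ ((0 | 0) ^ 0)) | (((b | 0) & (b | a)) & (0 & 0)))
(3) (0 | 0)  =[or_idem →]=  0    ⊢ ((a ^ (0 ^ 0)) | (((b | 0) & (b | a)) & (0 & 0)))
(4) (b | 0)  =[or_false →]=  b    ⊢ ((a ^ (0 ^ 0)) | ((b & (b | a)) & (0 & 0)))
(5) (0 & 0)  =[and_idem →]=  0    ⊢ ((a ^ (0 ^ 0)) | ((b & (b | a)) & 0))
(6) (b & (b | a))  =[absorb_and →]=  b    ⊢ ((a ^ (0 ^ 0)) | (b & 0))
(7) ((a ^ (0 ^ 0)) | (b & 0))  =[or_comm →]=  ((b & 0) | (a ^ (0 ^ 0)))
(8) (0 ^ 0)  =[xor_self →]=  0    ⊢ cost 12, within 12

((b & 0) | (a ^ 0))   [cost 12]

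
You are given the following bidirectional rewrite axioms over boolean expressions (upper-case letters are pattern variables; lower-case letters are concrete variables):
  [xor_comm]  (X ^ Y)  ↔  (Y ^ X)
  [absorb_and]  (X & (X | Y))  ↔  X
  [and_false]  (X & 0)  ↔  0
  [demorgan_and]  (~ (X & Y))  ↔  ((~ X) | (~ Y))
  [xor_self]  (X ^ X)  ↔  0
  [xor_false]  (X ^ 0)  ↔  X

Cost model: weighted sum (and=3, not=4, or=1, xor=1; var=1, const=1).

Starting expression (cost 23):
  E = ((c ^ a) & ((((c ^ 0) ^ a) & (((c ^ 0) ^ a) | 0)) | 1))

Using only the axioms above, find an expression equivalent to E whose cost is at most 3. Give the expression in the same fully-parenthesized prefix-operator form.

(c ^ a)   [cost 3]

(1) (((c ^ 0) ^ a) & (((c ^ 0) ^ a) | 0))  =[absorb_and →]=  ((c ^ 0) ^ a)    ⊢ ((c ^ a) & (((c ^ 0) ^ a) | 1))
(2) (c ^ 0)  =[xor_false →]=  c    ⊢ ((c ^ a) & ((c ^ a) | 1))
(3) ((c ^ a) & ((c ^ a) | 1))  =[absorb_and →]=  (c ^ a)    ⊢ cost 3, within 3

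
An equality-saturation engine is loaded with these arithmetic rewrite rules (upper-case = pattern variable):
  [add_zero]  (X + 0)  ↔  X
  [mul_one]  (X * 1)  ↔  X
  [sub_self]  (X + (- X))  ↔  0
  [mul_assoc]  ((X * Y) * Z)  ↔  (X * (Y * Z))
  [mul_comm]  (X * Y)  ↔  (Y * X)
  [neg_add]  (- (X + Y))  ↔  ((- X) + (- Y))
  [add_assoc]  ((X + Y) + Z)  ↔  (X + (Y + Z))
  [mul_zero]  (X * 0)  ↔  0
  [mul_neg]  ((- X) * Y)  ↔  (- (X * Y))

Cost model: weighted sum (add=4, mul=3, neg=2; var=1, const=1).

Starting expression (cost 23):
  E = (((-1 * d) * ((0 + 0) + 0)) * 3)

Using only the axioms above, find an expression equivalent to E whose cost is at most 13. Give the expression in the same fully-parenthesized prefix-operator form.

step 1: mul_assoc (→) rewrites (((-1 * d) * ((0 + 0) + 0)) * 3) into ((-1 * d) * (((0 + 0) + 0) * 3))
step 2: add_zero (→) rewrites (0 + 0) into 0, now ((-1 * d) * ((0 + 0) * 3))
step 3: add_zero (→) rewrites (0 + 0) into 0, reaching cost 13 (bound 13)

((-1 * d) * (0 * 3))   [cost 13]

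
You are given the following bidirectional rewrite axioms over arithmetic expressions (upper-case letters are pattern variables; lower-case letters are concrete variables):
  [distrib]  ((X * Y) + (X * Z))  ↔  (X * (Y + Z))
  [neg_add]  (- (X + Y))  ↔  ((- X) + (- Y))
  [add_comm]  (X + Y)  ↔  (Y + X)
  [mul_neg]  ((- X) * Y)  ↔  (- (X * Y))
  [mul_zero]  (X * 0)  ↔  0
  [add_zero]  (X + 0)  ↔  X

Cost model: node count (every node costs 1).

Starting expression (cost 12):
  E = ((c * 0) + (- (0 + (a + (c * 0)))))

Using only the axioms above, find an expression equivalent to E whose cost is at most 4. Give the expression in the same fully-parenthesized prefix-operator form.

(1) (c * 0)  =[mul_zero →]=  0    ⊢ ((c * 0) + (- (0 + (a + 0))))
(2) (c * 0)  =[mul_zero →]=  0    ⊢ (0 + (- (0 + (a + 0))))
(3) (a + 0)  =[add_zero →]=  a    ⊢ (0 + (- (0 + a)))
(4) (0 + a)  =[add_comm →]=  (a + 0)    ⊢ (0 + (- (a + 0)))
(5) (0 + (- (a + 0)))  =[add_comm →]=  ((- (a + 0)) + 0)
(6) ((- (a + 0)) + 0)  =[add_zero →]=  (- (a + 0))    ⊢ cost 4, within 4

(- (a + 0))   [cost 4]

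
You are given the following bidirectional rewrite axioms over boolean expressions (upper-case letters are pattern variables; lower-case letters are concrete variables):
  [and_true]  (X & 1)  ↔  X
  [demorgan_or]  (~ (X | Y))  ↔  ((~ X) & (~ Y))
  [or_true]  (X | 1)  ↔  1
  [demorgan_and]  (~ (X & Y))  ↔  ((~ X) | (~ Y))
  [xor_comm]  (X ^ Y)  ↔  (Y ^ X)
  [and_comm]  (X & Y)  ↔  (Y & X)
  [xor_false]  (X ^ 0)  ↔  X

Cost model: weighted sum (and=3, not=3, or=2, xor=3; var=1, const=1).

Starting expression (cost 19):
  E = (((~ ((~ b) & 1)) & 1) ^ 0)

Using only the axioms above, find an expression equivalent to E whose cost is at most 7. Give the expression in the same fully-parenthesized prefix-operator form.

(~ (~ b))   [cost 7]

(1) ((~ ((~ b) & 1)) & 1)  =[and_true →]=  (~ ((~ b) & 1))    ⊢ ((~ ((~ b) & 1)) ^ 0)
(2) ((~ b) & 1)  =[and_true →]=  (~ b)    ⊢ ((~ (~ b)) ^ 0)
(3) ((~ (~ b)) ^ 0)  =[xor_false →]=  (~ (~ b))    ⊢ cost 7, within 7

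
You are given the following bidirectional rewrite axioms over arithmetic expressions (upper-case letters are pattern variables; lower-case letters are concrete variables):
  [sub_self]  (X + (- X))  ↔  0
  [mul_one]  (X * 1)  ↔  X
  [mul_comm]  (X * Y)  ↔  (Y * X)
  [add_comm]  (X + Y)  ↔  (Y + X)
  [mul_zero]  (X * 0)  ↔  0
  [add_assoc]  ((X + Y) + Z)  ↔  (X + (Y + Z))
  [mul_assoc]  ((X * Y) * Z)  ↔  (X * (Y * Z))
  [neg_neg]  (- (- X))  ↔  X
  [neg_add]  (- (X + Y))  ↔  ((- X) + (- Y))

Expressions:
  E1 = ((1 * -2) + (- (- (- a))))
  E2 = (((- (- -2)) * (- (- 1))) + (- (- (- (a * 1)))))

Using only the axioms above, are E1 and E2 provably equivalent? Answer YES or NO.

YES

1. [mul_comm →] (1 * -2)  →  (-2 * 1);  E1 = ((-2 * 1) + (- (- (- a))))
2. [mul_one →] (-2 * 1)  →  -2;  E1 = (-2 + (- (- (- a))))
3. [neg_neg →] (- (- (- a)))  →  (- a);  E1 = (-2 + (- a))
4. [mul_one ←] -2  →  (-2 * 1);  E1 = ((-2 * 1) + (- a))
5. [neg_neg ←] 1  →  (- (- 1));  E1 = ((-2 * (- (- 1))) + (- a))
6. [neg_neg ←] a  →  (- (- a));  E1 = ((-2 * (- (- 1))) + (- (- (- a))))
7. [neg_neg ←] -2  →  (- (- -2));  E1 = (((- (- -2)) * (- (- 1))) + (- (- (- a))))
8. [mul_one ←] a  →  (a * 1);  this is E2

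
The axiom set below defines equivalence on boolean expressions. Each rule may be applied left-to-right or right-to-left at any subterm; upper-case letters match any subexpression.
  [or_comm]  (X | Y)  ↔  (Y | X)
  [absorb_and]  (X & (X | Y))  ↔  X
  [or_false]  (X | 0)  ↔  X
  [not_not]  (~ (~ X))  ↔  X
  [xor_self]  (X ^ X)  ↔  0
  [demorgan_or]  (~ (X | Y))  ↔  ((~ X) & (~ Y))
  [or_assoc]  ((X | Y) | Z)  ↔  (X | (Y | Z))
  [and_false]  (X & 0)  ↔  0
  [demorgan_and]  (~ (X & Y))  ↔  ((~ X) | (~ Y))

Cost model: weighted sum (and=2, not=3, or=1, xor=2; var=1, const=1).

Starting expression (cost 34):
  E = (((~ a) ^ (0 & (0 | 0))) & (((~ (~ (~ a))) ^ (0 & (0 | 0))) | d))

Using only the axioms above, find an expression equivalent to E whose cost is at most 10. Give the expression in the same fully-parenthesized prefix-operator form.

1. [not_not →] (~ (~ a))  →  a;  E = (((~ a) ^ (0 & (0 | 0))) & (((~ a) ^ (0 & (0 | 0))) | d))
2. [absorb_and →] (((~ a) ^ (0 & (0 | 0))) & (((~ a) ^ (0 & (0 | 0))) | d))  →  ((~ a) ^ (0 & (0 | 0)))
3. [or_false →] (0 | 0)  →  0;  cost 10 ≤ 10, done

((~ a) ^ (0 & 0))   [cost 10]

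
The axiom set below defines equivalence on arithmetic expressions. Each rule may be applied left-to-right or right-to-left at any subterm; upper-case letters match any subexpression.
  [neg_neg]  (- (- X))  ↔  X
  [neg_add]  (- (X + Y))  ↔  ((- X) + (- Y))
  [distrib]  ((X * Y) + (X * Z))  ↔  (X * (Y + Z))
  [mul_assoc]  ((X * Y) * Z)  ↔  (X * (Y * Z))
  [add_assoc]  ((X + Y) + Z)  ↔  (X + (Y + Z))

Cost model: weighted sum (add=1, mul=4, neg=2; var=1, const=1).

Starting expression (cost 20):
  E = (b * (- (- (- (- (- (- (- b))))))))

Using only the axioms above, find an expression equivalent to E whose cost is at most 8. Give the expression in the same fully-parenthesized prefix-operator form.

(b * (- b))   [cost 8]

1. [neg_neg →] (- (- (- (- (- b)))))  →  (- (- (- b)));  E = (b * (- (- (- (- (- b))))))
2. [neg_neg →] (- (- (- b)))  →  (- b);  E = (b * (- (- (- b))))
3. [neg_neg →] (- (- b))  →  b;  cost 8 ≤ 8, done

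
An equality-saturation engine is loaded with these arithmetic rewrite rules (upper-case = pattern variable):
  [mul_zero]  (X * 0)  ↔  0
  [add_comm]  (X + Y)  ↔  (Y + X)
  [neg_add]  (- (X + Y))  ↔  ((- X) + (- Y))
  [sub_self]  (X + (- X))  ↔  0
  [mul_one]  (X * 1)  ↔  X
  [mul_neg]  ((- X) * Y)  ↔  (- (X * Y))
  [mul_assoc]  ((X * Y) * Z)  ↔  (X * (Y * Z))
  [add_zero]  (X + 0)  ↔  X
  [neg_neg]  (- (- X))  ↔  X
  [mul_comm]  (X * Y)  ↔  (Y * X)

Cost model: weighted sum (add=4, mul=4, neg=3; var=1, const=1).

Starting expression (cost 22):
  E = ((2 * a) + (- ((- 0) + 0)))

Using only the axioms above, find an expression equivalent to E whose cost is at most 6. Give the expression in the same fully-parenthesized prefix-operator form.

(2 * a)   [cost 6]

1. [add_zero →] ((- 0) + 0)  →  (- 0);  E = ((2 * a) + (- (- 0)))
2. [neg_neg →] (- (- 0))  →  0;  E = ((2 * a) + 0)
3. [add_zero →] ((2 * a) + 0)  →  (2 * a);  cost 6 ≤ 6, done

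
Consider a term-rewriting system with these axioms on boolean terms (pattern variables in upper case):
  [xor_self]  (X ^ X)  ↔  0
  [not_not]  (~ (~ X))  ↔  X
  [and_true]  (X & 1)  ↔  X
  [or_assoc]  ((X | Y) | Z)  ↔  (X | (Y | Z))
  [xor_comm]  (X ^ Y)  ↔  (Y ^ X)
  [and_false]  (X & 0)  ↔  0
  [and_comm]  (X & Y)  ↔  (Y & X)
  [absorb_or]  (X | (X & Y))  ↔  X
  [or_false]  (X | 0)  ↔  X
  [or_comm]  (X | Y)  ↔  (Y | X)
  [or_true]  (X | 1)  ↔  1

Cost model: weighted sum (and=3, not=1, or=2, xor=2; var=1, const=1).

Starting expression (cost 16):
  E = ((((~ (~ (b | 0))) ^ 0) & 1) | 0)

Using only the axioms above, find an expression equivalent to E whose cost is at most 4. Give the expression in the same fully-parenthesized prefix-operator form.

(1) (((~ (~ (b | 0))) ^ 0) & 1)  =[and_true →]=  ((~ (~ (b | 0))) ^ 0)    ⊢ (((~ (~ (b | 0))) ^ 0) | 0)
(2) (~ (~ (b | 0)))  =[not_not →]=  (b | 0)    ⊢ (((b | 0) ^ 0) | 0)
(3) (b | 0)  =[or_false →]=  b    ⊢ ((b ^ 0) | 0)
(4) ((b ^ 0) | 0)  =[or_false →]=  (b ^ 0)    ⊢ cost 4, within 4

(b ^ 0)   [cost 4]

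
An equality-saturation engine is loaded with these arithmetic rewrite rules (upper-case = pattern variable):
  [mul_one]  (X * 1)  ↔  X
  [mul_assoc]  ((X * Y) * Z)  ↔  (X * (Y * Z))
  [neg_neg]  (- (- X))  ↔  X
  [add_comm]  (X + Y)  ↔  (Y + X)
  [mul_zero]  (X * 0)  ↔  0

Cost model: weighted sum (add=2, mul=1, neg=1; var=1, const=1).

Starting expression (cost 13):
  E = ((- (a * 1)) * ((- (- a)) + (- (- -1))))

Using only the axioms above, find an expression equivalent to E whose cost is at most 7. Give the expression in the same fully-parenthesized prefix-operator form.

((- a) * (a + -1))   [cost 7]

1. [neg_neg →] (- (- a))  →  a;  E = ((- (a * 1)) * (a + (- (- -1))))
2. [mul_one →] (a * 1)  →  a;  E = ((- a) * (a + (- (- -1))))
3. [neg_neg →] (- (- -1))  →  -1;  cost 7 ≤ 7, done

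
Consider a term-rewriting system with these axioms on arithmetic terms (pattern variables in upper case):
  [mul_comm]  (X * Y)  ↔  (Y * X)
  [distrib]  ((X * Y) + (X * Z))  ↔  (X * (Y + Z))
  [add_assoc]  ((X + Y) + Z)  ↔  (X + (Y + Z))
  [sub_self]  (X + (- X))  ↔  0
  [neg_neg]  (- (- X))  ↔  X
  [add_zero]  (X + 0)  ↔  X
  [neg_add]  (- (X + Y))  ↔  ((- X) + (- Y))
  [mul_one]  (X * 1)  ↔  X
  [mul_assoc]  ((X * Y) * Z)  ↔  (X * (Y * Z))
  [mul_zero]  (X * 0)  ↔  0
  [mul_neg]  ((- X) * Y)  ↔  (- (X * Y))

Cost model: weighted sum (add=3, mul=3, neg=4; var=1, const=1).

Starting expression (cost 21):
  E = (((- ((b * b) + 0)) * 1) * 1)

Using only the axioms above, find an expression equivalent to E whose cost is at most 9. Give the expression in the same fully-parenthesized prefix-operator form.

(- (b * b))   [cost 9]

(1) (((- ((b * b) + 0)) * 1) * 1)  =[mul_one →]=  ((- ((b * b) + 0)) * 1)
(2) ((- ((b * b) + 0)) * 1)  =[mul_one →]=  (- ((b * b) + 0))
(3) ((b * b) + 0)  =[add_zero →]=  (b * b)    ⊢ cost 9, within 9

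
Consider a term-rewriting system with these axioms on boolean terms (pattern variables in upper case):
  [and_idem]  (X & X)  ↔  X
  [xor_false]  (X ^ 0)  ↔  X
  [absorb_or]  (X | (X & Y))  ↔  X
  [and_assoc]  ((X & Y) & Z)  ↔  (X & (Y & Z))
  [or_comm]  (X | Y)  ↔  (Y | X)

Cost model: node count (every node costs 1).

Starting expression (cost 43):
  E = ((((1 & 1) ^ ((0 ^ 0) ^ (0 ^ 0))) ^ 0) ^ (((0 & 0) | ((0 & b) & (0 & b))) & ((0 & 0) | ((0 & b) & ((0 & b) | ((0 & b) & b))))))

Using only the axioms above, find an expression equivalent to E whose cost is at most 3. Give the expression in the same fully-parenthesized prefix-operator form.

(1 ^ 0)   [cost 3]

step 1: absorb_or (→) rewrites ((0 & b) | ((0 & b) & b)) into (0 & b), now ((((1 & 1) ^ ((0 ^ 0) ^ (0 ^ 0))) ^ 0) ^ (((0 & 0) | ((0 & b) & (0 & b))) & ((0 & 0) | ((0 & b) & (0 & b)))))
step 2: and_idem (→) rewrites (((0 & 0) | ((0 & b) & (0 & b))) & ((0 & 0) | ((0 & b) & (0 & b)))) into ((0 & 0) | ((0 & b) & (0 & b))), now ((((1 & 1) ^ ((0 ^ 0) ^ (0 ^ 0))) ^ 0) ^ ((0 & 0) | ((0 & b) & (0 & b))))
step 3: xor_false (→) rewrites (((1 & 1) ^ ((0 ^ 0) ^ (0 ^ 0))) ^ 0) into ((1 & 1) ^ ((0 ^ 0) ^ (0 ^ 0))), now (((1 & 1) ^ ((0 ^ 0) ^ (0 ^ 0))) ^ ((0 & 0) | ((0 & b) & (0 & b))))
step 4: and_idem (→) rewrites (0 & 0) into 0, now (((1 & 1) ^ ((0 ^ 0) ^ (0 ^ 0))) ^ (0 | ((0 & b) & (0 & b))))
step 5: and_idem (→) rewrites ((0 & b) & (0 & b)) into (0 & b), now (((1 & 1) ^ ((0 ^ 0) ^ (0 ^ 0))) ^ (0 | (0 & b)))
step 6: and_idem (→) rewrites (1 & 1) into 1, now ((1 ^ ((0 ^ 0) ^ (0 ^ 0))) ^ (0 | (0 & b)))
step 7: xor_false (→) rewrites (0 ^ 0) into 0, now ((1 ^ ((0 ^ 0) ^ 0)) ^ (0 | (0 & b)))
step 8: xor_false (→) rewrites (0 ^ 0) into 0, now ((1 ^ (0 ^ 0)) ^ (0 | (0 & b)))
step 9: xor_false (→) rewrites (0 ^ 0) into 0, now ((1 ^ 0) ^ (0 | (0 & b)))
step 10: absorb_or (→) rewrites (0 | (0 & b)) into 0, now ((1 ^ 0) ^ 0)
step 11: xor_false (→) rewrites (1 ^ 0) into 1, reaching cost 3 (bound 3)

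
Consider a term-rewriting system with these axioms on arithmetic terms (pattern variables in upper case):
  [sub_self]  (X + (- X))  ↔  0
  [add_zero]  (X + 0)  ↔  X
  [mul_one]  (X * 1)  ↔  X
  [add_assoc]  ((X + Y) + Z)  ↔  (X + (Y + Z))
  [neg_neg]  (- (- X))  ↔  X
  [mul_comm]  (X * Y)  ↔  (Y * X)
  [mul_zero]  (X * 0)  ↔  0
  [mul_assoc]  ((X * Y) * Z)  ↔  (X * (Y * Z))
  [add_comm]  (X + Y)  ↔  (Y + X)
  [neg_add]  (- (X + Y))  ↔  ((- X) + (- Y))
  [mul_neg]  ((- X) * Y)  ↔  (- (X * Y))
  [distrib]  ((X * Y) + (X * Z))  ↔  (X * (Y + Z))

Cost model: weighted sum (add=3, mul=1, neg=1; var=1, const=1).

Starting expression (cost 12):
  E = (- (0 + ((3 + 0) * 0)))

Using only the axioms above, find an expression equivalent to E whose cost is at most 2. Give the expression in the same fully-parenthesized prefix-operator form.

(1) (3 + 0)  =[add_zero →]=  3    ⊢ (- (0 + (3 * 0)))
(2) (3 * 0)  =[mul_zero →]=  0    ⊢ (- (0 + 0))
(3) (0 + 0)  =[add_zero →]=  0    ⊢ cost 2, within 2

(- 0)   [cost 2]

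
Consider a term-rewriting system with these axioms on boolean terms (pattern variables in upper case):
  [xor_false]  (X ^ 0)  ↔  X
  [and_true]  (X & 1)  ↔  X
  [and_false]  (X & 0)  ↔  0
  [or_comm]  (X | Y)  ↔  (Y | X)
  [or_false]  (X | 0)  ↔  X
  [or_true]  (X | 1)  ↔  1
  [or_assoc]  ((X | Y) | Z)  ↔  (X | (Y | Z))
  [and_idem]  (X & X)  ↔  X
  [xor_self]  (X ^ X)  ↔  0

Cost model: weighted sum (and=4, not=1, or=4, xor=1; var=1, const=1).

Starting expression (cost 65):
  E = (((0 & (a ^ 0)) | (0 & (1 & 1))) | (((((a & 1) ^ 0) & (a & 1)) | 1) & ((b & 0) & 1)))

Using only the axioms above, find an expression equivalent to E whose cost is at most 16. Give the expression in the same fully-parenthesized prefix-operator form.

((0 & a) | (1 & 0))   [cost 16]

(1) ((a & 1) ^ 0)  =[xor_false →]=  (a & 1)    ⊢ (((0 & (a ^ 0)) | (0 & (1 & 1))) | ((((a & 1) & (a & 1)) | 1) & ((b & 0) & 1)))
(2) ((b & 0) & 1)  =[and_true →]=  (b & 0)    ⊢ (((0 & (a ^ 0)) | (0 & (1 & 1))) | ((((a & 1) & (a & 1)) | 1) & (b & 0)))
(3) ((a & 1) & (a & 1))  =[and_idem →]=  (a & 1)    ⊢ (((0 & (a ^ 0)) | (0 & (1 & 1))) | (((a & 1) | 1) & (b & 0)))
(4) (a & 1)  =[and_true →]=  a    ⊢ (((0 & (a ^ 0)) | (0 & (1 & 1))) | ((a | 1) & (b & 0)))
(5) (1 & 1)  =[and_true →]=  1    ⊢ (((0 & (a ^ 0)) | (0 & 1)) | ((a | 1) & (b & 0)))
(6) (b & 0)  =[and_false →]=  0    ⊢ (((0 & (a ^ 0)) | (0 & 1)) | ((a | 1) & 0))
(7) (0 & 1)  =[and_true →]=  0    ⊢ (((0 & (a ^ 0)) | 0) | ((a | 1) & 0))
(8) ((0 & (a ^ 0)) | 0)  =[or_false →]=  (0 & (a ^ 0))    ⊢ ((0 & (a ^ 0)) | ((a | 1) & 0))
(9) (a ^ 0)  =[xor_false →]=  a    ⊢ ((0 & a) | ((a | 1) & 0))
(10) (a | 1)  =[or_true →]=  1    ⊢ cost 16, within 16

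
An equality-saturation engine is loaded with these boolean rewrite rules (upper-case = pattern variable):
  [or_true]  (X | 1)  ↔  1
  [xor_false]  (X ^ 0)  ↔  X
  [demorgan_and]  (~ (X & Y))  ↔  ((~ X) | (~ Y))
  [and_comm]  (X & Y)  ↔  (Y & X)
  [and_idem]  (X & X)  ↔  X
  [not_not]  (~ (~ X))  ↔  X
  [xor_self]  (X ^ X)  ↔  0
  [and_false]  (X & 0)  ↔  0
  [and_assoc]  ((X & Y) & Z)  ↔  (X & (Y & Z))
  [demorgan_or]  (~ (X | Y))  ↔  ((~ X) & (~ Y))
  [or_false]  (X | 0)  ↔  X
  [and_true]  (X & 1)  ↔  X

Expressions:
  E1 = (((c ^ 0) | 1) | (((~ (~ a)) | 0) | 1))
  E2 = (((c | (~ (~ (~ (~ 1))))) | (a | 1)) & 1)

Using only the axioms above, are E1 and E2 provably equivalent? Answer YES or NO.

1. [xor_false →] (c ^ 0)  →  c;  E1 = ((c | 1) | (((~ (~ a)) | 0) | 1))
2. [not_not →] (~ (~ a))  →  a;  E1 = ((c | 1) | ((a | 0) | 1))
3. [or_false →] (a | 0)  →  a;  E1 = ((c | 1) | (a | 1))
4. [not_not ←] 1  →  (~ (~ 1));  E1 = ((c | (~ (~ 1))) | (a | 1))
5. [not_not ←] 1  →  (~ (~ 1));  E1 = ((c | (~ (~ (~ (~ 1))))) | (a | 1))
6. [and_true ←] ((c | (~ (~ (~ (~ 1))))) | (a | 1))  →  (((c | (~ (~ (~ (~ 1))))) | (a | 1)) & 1);  this is E2

YES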